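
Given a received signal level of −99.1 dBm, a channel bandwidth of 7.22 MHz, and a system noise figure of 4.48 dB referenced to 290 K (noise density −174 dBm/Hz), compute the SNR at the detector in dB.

1.8 dB

Noise floor: N = −174 + 10 log₁₀(B) + NF
10 log₁₀(7.22×10⁶) = 68.59 dB
N = −174 + 68.59 + 4.48 = −100.93 dBm
SNR = P_sig − N = −99.1 − (−100.93) = 1.83 dB → 1.8 dB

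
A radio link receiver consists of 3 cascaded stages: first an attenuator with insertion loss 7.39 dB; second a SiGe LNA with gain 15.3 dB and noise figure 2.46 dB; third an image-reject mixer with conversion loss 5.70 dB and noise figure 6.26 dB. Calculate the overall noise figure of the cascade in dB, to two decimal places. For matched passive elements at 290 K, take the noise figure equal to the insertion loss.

10.08 dB

Convert to linear (a loss of L dB is a gain of −L dB): F_i = 10^(NF_i/10), G_i = 10^(G_i,dB/10)
  Stage 1: F_1 = 10^(7.39/10) = 5.483, G_1 = 10^(−7.39/10) = 0.1824
  Stage 2: F_2 = 10^(2.46/10) = 1.762, G_2 = 10^(15.3/10) = 33.88
  Stage 3: F_3 = 10^(6.26/10) = 4.227, G_3 = 10^(−5.70/10) = 0.2692
Friis cascade:
  F = 5.483 + (1.762 − 1)/0.1824 + (4.227 − 1)/6.180 = 10.18
NF = 10 log₁₀(10.18) = 10.08 dB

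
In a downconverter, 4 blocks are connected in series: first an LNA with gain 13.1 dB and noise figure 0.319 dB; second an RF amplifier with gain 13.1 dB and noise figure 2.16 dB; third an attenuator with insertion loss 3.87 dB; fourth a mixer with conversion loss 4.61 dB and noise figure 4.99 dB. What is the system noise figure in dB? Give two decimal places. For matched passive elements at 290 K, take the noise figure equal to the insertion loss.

Convert to linear (a loss of L dB is a gain of −L dB): F_i = 10^(NF_i/10), G_i = 10^(G_i,dB/10)
  Stage 1: F_1 = 10^(0.319/10) = 1.076, G_1 = 10^(13.1/10) = 20.42
  Stage 2: F_2 = 10^(2.16/10) = 1.644, G_2 = 10^(13.1/10) = 20.42
  Stage 3: F_3 = 10^(3.87/10) = 2.438, G_3 = 10^(−3.87/10) = 0.4102
  Stage 4: F_4 = 10^(4.99/10) = 3.155, G_4 = 10^(−4.61/10) = 0.3459
Friis cascade:
  F = 1.076 + (1.644 − 1)/20.42 + (2.438 − 1)/416.9 + (3.155 − 1)/171.0 = 1.124
NF = 10 log₁₀(1.124) = 0.51 dB

0.51 dB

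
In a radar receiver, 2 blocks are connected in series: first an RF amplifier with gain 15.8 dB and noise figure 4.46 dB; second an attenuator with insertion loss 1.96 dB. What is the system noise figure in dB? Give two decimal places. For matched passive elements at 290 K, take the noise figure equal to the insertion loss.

Convert to linear (a loss of L dB is a gain of −L dB): F_i = 10^(NF_i/10), G_i = 10^(G_i,dB/10)
  Stage 1: F_1 = 10^(4.46/10) = 2.793, G_1 = 10^(15.8/10) = 38.02
  Stage 2: F_2 = 10^(1.96/10) = 1.570, G_2 = 10^(−1.96/10) = 0.6368
Friis cascade:
  F = 2.793 + (1.570 − 1)/38.02 = 2.808
NF = 10 log₁₀(2.808) = 4.48 dB

4.48 dB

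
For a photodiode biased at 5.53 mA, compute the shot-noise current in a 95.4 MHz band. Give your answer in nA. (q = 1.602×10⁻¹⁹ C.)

I_n = √(2qI·B)
2qI·B = 2 × 1.602×10⁻¹⁹ × 5.53×10⁻³ × 9.54×10⁷ = 1.69×10⁻¹³ A²
I_n = √(1.69×10⁻¹³) = 4.11×10⁻⁷ A = 411 nA

411 nA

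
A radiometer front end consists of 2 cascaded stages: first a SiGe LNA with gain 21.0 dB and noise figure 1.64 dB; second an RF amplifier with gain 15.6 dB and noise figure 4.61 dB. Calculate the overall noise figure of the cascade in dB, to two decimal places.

1.68 dB

Convert to linear (a loss of L dB is a gain of −L dB): F_i = 10^(NF_i/10), G_i = 10^(G_i,dB/10)
  Stage 1: F_1 = 10^(1.64/10) = 1.459, G_1 = 10^(21.0/10) = 125.9
  Stage 2: F_2 = 10^(4.61/10) = 2.891, G_2 = 10^(15.6/10) = 36.31
Friis cascade:
  F = 1.459 + (2.891 − 1)/125.9 = 1.474
NF = 10 log₁₀(1.474) = 1.68 dB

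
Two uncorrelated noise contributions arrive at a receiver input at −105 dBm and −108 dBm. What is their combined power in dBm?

Convert to linear, add, convert back:
P₁ = 3.16×10⁻¹⁴ W, P₂ = 1.58×10⁻¹⁴ W
P_tot = 4.75×10⁻¹⁴ W → 10 log₁₀(P_tot / 10⁻³) = −103.2 dBm

−103.2 dBm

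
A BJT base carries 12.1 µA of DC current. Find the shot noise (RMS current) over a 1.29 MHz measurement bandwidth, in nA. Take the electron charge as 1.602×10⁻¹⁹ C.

I_n = √(2qI·B)
2qI·B = 2 × 1.602×10⁻¹⁹ × 1.21×10⁻⁵ × 1.29×10⁶ = 5.00×10⁻¹⁸ A²
I_n = √(5.00×10⁻¹⁸) = 2.24×10⁻⁹ A = 2.24 nA

2.24 nA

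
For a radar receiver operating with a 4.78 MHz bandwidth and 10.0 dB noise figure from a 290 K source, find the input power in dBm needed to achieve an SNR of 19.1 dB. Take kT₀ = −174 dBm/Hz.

−78.1 dBm

Sensitivity = −174 + 10 log₁₀(B) + NF + SNR_min
= −174 + 66.79 + 10.0 + 19.1
= −78.11 dBm → −78.1 dBm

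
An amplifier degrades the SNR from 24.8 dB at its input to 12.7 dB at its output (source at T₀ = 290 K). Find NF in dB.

12.1 dB

NF (dB) = SNR_in(dB) − SNR_out(dB) when the source is at T₀
NF = 24.8 − 12.7 = 12.1 dB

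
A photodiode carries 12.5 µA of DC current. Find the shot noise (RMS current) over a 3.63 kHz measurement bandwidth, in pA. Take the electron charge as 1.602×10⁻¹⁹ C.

121 pA

I_n = √(2qI·B)
2qI·B = 2 × 1.602×10⁻¹⁹ × 1.25×10⁻⁵ × 3.63×10³ = 1.45×10⁻²⁰ A²
I_n = √(1.45×10⁻²⁰) = 1.21×10⁻¹⁰ A = 121 pA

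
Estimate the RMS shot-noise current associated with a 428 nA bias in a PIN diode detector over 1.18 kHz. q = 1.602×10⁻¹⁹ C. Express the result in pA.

12.7 pA

I_n = √(2qI·B)
2qI·B = 2 × 1.602×10⁻¹⁹ × 4.28×10⁻⁷ × 1.18×10³ = 1.62×10⁻²² A²
I_n = √(1.62×10⁻²²) = 1.27×10⁻¹¹ A = 12.7 pA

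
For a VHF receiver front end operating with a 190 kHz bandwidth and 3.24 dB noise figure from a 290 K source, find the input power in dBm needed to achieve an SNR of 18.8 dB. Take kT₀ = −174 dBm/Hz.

Sensitivity = −174 + 10 log₁₀(B) + NF + SNR_min
= −174 + 52.79 + 3.24 + 18.8
= −99.17 dBm → −99.2 dBm

−99.2 dBm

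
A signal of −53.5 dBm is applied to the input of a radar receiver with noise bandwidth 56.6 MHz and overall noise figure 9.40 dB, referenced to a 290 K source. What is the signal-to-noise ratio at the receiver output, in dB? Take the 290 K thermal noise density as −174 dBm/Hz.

33.6 dB

Noise floor: N = −174 + 10 log₁₀(B) + NF
10 log₁₀(5.66×10⁷) = 77.53 dB
N = −174 + 77.53 + 9.40 = −87.07 dBm
SNR = P_sig − N = −53.5 − (−87.07) = 33.57 dB → 33.6 dB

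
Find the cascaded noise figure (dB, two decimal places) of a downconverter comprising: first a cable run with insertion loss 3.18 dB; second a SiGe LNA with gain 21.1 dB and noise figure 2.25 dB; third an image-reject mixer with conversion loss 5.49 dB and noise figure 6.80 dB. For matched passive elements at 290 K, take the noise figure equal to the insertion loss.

5.51 dB

Convert to linear (a loss of L dB is a gain of −L dB): F_i = 10^(NF_i/10), G_i = 10^(G_i,dB/10)
  Stage 1: F_1 = 10^(3.18/10) = 2.080, G_1 = 10^(−3.18/10) = 0.4808
  Stage 2: F_2 = 10^(2.25/10) = 1.679, G_2 = 10^(21.1/10) = 128.8
  Stage 3: F_3 = 10^(6.80/10) = 4.786, G_3 = 10^(−5.49/10) = 0.2825
Friis cascade:
  F = 2.080 + (1.679 − 1)/0.4808 + (4.786 − 1)/61.94 = 3.553
NF = 10 log₁₀(3.553) = 5.51 dB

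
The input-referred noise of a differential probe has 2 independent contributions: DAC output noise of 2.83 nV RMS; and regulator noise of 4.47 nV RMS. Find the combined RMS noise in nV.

5.29 nV

Uncorrelated sources add in power (mean-square): V_tot = √(ΣV_i²)
V_tot = √[(2.83×10⁻⁹)² + (4.47×10⁻⁹)²] = 5.29×10⁻⁹ V = 5.29 nV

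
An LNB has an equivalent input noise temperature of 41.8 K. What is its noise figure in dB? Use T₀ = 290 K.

F = 1 + T_e/T₀ = 1 + 41.8/290 = 1.14414
NF = 10 log₁₀(1.14414) = 0.585 dB

0.585 dB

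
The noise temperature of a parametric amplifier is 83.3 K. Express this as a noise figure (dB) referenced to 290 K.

F = 1 + T_e/T₀ = 1 + 83.3/290 = 1.28724
NF = 10 log₁₀(1.28724) = 1.10 dB

1.10 dB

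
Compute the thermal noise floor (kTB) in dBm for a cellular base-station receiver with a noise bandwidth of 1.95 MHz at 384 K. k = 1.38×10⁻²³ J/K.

P_n = kTB = 1.38×10⁻²³ × 384 × 1.95×10⁶ = 1.03×10⁻¹⁴ W
In dBm: 10 log₁₀(1.03×10⁻¹⁴ / 10⁻³) = −109.9 dBm

−109.9 dBm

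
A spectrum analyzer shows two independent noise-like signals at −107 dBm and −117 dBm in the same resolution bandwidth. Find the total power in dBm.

−106.6 dBm

Convert to linear, add, convert back:
P₁ = 2.00×10⁻¹⁴ W, P₂ = 2.00×10⁻¹⁵ W
P_tot = 2.19×10⁻¹⁴ W → 10 log₁₀(P_tot / 10⁻³) = −106.6 dBm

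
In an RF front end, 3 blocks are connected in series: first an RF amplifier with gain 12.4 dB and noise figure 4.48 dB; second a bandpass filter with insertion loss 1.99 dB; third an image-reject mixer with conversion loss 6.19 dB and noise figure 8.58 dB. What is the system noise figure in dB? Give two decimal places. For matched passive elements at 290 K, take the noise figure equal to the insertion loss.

5.32 dB

Convert to linear (a loss of L dB is a gain of −L dB): F_i = 10^(NF_i/10), G_i = 10^(G_i,dB/10)
  Stage 1: F_1 = 10^(4.48/10) = 2.805, G_1 = 10^(12.4/10) = 17.38
  Stage 2: F_2 = 10^(1.99/10) = 1.581, G_2 = 10^(−1.99/10) = 0.6324
  Stage 3: F_3 = 10^(8.58/10) = 7.211, G_3 = 10^(−6.19/10) = 0.2404
Friis cascade:
  F = 2.805 + (1.581 − 1)/17.38 + (7.211 − 1)/10.99 = 3.404
NF = 10 log₁₀(3.404) = 5.32 dB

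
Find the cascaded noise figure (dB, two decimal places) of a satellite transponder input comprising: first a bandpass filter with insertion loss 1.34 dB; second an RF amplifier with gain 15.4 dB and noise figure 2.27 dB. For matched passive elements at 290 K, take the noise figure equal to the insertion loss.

Convert to linear (a loss of L dB is a gain of −L dB): F_i = 10^(NF_i/10), G_i = 10^(G_i,dB/10)
  Stage 1: F_1 = 10^(1.34/10) = 1.361, G_1 = 10^(−1.34/10) = 0.7345
  Stage 2: F_2 = 10^(2.27/10) = 1.687, G_2 = 10^(15.4/10) = 34.67
Friis cascade:
  F = 1.361 + (1.687 − 1)/0.7345 = 2.296
NF = 10 log₁₀(2.296) = 3.61 dB

3.61 dB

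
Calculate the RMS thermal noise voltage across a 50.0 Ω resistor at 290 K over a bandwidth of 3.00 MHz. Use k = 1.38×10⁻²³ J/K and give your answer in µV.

1.55 µV

V_n = √(4kTRB)
4kTRB = 4 × 1.38×10⁻²³ × 290 × 5.00×10¹ × 3.00×10⁶ = 2.40×10⁻¹² V²
V_n = √(2.40×10⁻¹²) = 1.55×10⁻⁶ V = 1.55 µV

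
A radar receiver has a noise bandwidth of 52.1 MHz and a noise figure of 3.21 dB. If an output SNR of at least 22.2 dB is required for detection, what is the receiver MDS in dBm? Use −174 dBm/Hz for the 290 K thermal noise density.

Sensitivity = −174 + 10 log₁₀(B) + NF + SNR_min
= −174 + 77.17 + 3.21 + 22.2
= −71.42 dBm → −71.4 dBm

−71.4 dBm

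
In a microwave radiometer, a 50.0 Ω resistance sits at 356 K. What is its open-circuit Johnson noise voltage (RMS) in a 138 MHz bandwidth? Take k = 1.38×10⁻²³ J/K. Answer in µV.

11.6 µV

V_n = √(4kTRB)
4kTRB = 4 × 1.38×10⁻²³ × 356 × 5.00×10¹ × 1.38×10⁸ = 1.36×10⁻¹⁰ V²
V_n = √(1.36×10⁻¹⁰) = 1.16×10⁻⁵ V = 11.6 µV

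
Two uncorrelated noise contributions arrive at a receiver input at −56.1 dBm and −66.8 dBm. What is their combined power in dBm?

Convert to linear, add, convert back:
P₁ = 2.45×10⁻⁹ W, P₂ = 2.09×10⁻¹⁰ W
P_tot = 2.66×10⁻⁹ W → 10 log₁₀(P_tot / 10⁻³) = −55.7 dBm

−55.7 dBm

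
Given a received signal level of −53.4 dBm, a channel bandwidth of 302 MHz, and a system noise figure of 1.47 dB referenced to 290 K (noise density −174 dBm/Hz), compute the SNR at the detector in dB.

Noise floor: N = −174 + 10 log₁₀(B) + NF
10 log₁₀(3.02×10⁸) = 84.8 dB
N = −174 + 84.8 + 1.47 = −87.73 dBm
SNR = P_sig − N = −53.4 − (−87.73) = 34.33 dB → 34.3 dB

34.3 dB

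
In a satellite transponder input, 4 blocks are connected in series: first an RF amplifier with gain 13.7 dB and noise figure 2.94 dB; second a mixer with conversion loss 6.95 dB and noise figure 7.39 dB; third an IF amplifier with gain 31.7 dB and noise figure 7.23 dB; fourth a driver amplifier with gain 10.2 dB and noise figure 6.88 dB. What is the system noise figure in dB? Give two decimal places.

4.86 dB

Convert to linear (a loss of L dB is a gain of −L dB): F_i = 10^(NF_i/10), G_i = 10^(G_i,dB/10)
  Stage 1: F_1 = 10^(2.94/10) = 1.968, G_1 = 10^(13.7/10) = 23.44
  Stage 2: F_2 = 10^(7.39/10) = 5.483, G_2 = 10^(−6.95/10) = 0.2018
  Stage 3: F_3 = 10^(7.23/10) = 5.284, G_3 = 10^(31.7/10) = 1479
  Stage 4: F_4 = 10^(6.88/10) = 4.875, G_4 = 10^(10.2/10) = 10.47
Friis cascade:
  F = 1.968 + (5.483 − 1)/23.44 + (5.284 − 1)/4.732 + (4.875 − 1)/6998 = 3.065
NF = 10 log₁₀(3.065) = 4.86 dB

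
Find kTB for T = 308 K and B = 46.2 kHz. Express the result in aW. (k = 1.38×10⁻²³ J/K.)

P_n = kTB = 1.38×10⁻²³ × 308 × 4.62×10⁴ = 1.96×10⁻¹⁶ W = 196 aW

196 aW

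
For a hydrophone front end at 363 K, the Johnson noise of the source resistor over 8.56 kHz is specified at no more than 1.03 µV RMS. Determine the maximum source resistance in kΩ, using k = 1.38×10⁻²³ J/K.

6.19 kΩ

Johnson–Nyquist: V_n = √(4kTRB) ⇒ R = V_n² / (4kTB)
4kTB = 4 × 1.38×10⁻²³ × 363 × 8.56×10³ = 1.72×10⁻¹⁶
R = (1.03×10⁻⁶)² / 1.72×10⁻¹⁶ = 6.19×10³ Ω = 6.19 kΩ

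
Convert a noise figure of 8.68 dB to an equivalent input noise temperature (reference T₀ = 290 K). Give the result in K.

1850 K

F = 10^(8.68/10) = 7.37904
T_e = (F − 1)·T₀ = (7.37904 − 1) × 290 = 1850 K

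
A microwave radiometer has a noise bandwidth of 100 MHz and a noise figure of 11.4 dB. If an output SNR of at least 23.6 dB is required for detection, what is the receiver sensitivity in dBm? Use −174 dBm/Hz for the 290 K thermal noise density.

Sensitivity = −174 + 10 log₁₀(B) + NF + SNR_min
= −174 + 80 + 11.4 + 23.6
= −59.0 dBm → −59.0 dBm

−59.0 dBm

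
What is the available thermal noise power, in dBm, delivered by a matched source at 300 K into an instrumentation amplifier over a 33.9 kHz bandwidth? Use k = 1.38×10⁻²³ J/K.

−128.5 dBm

P_n = kTB = 1.38×10⁻²³ × 300 × 3.39×10⁴ = 1.40×10⁻¹⁶ W
In dBm: 10 log₁₀(1.40×10⁻¹⁶ / 10⁻³) = −128.5 dBm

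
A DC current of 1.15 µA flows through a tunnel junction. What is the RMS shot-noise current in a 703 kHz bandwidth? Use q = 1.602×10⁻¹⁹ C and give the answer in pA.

I_n = √(2qI·B)
2qI·B = 2 × 1.602×10⁻¹⁹ × 1.15×10⁻⁶ × 7.03×10⁵ = 2.59×10⁻¹⁹ A²
I_n = √(2.59×10⁻¹⁹) = 5.09×10⁻¹⁰ A = 509 pA

509 pA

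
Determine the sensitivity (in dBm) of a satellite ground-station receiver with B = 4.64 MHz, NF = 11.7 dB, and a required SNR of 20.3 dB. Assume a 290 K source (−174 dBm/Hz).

Sensitivity = −174 + 10 log₁₀(B) + NF + SNR_min
= −174 + 66.67 + 11.7 + 20.3
= −75.33 dBm → −75.3 dBm

−75.3 dBm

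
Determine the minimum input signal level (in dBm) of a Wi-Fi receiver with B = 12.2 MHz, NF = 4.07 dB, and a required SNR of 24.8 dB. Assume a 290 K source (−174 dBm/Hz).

Sensitivity = −174 + 10 log₁₀(B) + NF + SNR_min
= −174 + 70.86 + 4.07 + 24.8
= −74.27 dBm → −74.3 dBm

−74.3 dBm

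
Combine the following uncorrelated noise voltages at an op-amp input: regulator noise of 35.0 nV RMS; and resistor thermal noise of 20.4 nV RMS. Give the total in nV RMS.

40.5 nV

Uncorrelated sources add in power (mean-square): V_tot = √(ΣV_i²)
V_tot = √[(3.50×10⁻⁸)² + (2.04×10⁻⁸)²] = 4.05×10⁻⁸ V = 40.5 nV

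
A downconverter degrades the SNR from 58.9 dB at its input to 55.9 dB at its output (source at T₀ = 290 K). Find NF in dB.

NF (dB) = SNR_in(dB) − SNR_out(dB) when the source is at T₀
NF = 58.9 − 55.9 = 3.0 dB

3.0 dB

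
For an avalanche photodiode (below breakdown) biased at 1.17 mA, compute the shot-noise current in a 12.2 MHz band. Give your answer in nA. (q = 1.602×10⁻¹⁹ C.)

I_n = √(2qI·B)
2qI·B = 2 × 1.602×10⁻¹⁹ × 1.17×10⁻³ × 1.22×10⁷ = 4.57×10⁻¹⁵ A²
I_n = √(4.57×10⁻¹⁵) = 6.76×10⁻⁸ A = 67.6 nA

67.6 nA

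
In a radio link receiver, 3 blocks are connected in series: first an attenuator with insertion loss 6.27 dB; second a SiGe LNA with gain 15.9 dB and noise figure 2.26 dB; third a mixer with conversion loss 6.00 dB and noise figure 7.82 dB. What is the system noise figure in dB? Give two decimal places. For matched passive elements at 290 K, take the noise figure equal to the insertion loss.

Convert to linear (a loss of L dB is a gain of −L dB): F_i = 10^(NF_i/10), G_i = 10^(G_i,dB/10)
  Stage 1: F_1 = 10^(6.27/10) = 4.236, G_1 = 10^(−6.27/10) = 0.2360
  Stage 2: F_2 = 10^(2.26/10) = 1.683, G_2 = 10^(15.9/10) = 38.90
  Stage 3: F_3 = 10^(7.82/10) = 6.053, G_3 = 10^(−6.00/10) = 0.2512
Friis cascade:
  F = 4.236 + (1.683 − 1)/0.2360 + (6.053 − 1)/9.183 = 7.679
NF = 10 log₁₀(7.679) = 8.85 dB

8.85 dB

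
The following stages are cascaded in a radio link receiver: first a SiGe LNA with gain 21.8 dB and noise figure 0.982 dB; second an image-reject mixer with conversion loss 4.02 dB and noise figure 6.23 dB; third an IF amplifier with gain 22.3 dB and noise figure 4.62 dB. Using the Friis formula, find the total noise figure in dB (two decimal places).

Convert to linear (a loss of L dB is a gain of −L dB): F_i = 10^(NF_i/10), G_i = 10^(G_i,dB/10)
  Stage 1: F_1 = 10^(0.982/10) = 1.254, G_1 = 10^(21.8/10) = 151.4
  Stage 2: F_2 = 10^(6.23/10) = 4.198, G_2 = 10^(−4.02/10) = 0.3963
  Stage 3: F_3 = 10^(4.62/10) = 2.897, G_3 = 10^(22.3/10) = 169.8
Friis cascade:
  F = 1.254 + (4.198 − 1)/151.4 + (2.897 − 1)/59.98 = 1.306
NF = 10 log₁₀(1.306) = 1.16 dB

1.16 dB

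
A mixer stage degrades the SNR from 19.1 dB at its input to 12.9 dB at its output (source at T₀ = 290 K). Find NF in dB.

NF (dB) = SNR_in(dB) − SNR_out(dB) when the source is at T₀
NF = 19.1 − 12.9 = 6.2 dB

6.2 dB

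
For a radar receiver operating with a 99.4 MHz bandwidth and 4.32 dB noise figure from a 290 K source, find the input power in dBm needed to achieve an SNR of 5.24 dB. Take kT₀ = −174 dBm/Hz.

−84.5 dBm

Sensitivity = −174 + 10 log₁₀(B) + NF + SNR_min
= −174 + 79.97 + 4.32 + 5.24
= −84.47 dBm → −84.5 dBm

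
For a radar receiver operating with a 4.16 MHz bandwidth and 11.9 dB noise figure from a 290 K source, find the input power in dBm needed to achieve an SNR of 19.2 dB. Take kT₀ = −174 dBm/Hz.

−76.7 dBm

Sensitivity = −174 + 10 log₁₀(B) + NF + SNR_min
= −174 + 66.19 + 11.9 + 19.2
= −76.71 dBm → −76.7 dBm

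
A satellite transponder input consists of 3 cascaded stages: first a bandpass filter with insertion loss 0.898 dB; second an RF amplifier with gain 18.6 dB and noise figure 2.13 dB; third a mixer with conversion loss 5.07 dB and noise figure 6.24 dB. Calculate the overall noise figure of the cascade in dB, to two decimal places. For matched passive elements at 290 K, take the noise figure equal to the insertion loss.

Convert to linear (a loss of L dB is a gain of −L dB): F_i = 10^(NF_i/10), G_i = 10^(G_i,dB/10)
  Stage 1: F_1 = 10^(0.898/10) = 1.230, G_1 = 10^(−0.898/10) = 0.8132
  Stage 2: F_2 = 10^(2.13/10) = 1.633, G_2 = 10^(18.6/10) = 72.44
  Stage 3: F_3 = 10^(6.24/10) = 4.207, G_3 = 10^(−5.07/10) = 0.3112
Friis cascade:
  F = 1.230 + (1.633 − 1)/0.8132 + (4.207 − 1)/58.91 = 2.063
NF = 10 log₁₀(2.063) = 3.14 dB

3.14 dB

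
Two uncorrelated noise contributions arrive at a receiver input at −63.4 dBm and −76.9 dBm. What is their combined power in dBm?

−63.2 dBm

Convert to linear, add, convert back:
P₁ = 4.57×10⁻¹⁰ W, P₂ = 2.04×10⁻¹¹ W
P_tot = 4.78×10⁻¹⁰ W → 10 log₁₀(P_tot / 10⁻³) = −63.2 dBm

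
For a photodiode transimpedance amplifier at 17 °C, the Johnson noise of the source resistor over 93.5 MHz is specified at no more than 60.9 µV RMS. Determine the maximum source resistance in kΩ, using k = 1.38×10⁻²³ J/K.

2.48 kΩ

T = 17 °C + 273.15 = 290.15 K
Johnson–Nyquist: V_n = √(4kTRB) ⇒ R = V_n² / (4kTB)
4kTB = 4 × 1.38×10⁻²³ × 290.15 × 9.35×10⁷ = 1.50×10⁻¹²
R = (6.09×10⁻⁵)² / 1.50×10⁻¹² = 2.48×10³ Ω = 2.48 kΩ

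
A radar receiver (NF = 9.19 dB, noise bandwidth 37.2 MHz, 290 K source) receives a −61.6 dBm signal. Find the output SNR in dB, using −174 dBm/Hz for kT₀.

27.5 dB

Noise floor: N = −174 + 10 log₁₀(B) + NF
10 log₁₀(3.72×10⁷) = 75.71 dB
N = −174 + 75.71 + 9.19 = −89.10 dBm
SNR = P_sig − N = −61.6 − (−89.10) = 27.50 dB → 27.5 dB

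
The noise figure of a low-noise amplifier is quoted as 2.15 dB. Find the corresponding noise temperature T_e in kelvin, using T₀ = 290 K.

F = 10^(2.15/10) = 1.64059
T_e = (F − 1)·T₀ = (1.64059 − 1) × 290 = 186 K

186 K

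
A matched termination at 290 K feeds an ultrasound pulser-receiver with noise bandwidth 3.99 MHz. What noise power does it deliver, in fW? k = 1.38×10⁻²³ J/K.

16.0 fW

P_n = kTB = 1.38×10⁻²³ × 290 × 3.99×10⁶ = 1.60×10⁻¹⁴ W = 16.0 fW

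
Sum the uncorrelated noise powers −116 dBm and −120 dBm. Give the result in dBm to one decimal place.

−114.5 dBm

Convert to linear, add, convert back:
P₁ = 2.51×10⁻¹⁵ W, P₂ = 1.00×10⁻¹⁵ W
P_tot = 3.51×10⁻¹⁵ W → 10 log₁₀(P_tot / 10⁻³) = −114.5 dBm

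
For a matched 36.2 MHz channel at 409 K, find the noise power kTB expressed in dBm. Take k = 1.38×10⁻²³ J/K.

−96.9 dBm

P_n = kTB = 1.38×10⁻²³ × 409 × 3.62×10⁷ = 2.04×10⁻¹³ W
In dBm: 10 log₁₀(2.04×10⁻¹³ / 10⁻³) = −96.9 dBm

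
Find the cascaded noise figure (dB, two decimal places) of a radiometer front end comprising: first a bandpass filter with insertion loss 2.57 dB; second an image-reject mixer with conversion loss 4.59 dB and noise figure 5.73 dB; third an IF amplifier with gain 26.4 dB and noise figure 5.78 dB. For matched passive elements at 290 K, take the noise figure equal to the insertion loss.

Convert to linear (a loss of L dB is a gain of −L dB): F_i = 10^(NF_i/10), G_i = 10^(G_i,dB/10)
  Stage 1: F_1 = 10^(2.57/10) = 1.807, G_1 = 10^(−2.57/10) = 0.5534
  Stage 2: F_2 = 10^(5.73/10) = 3.741, G_2 = 10^(−4.59/10) = 0.3475
  Stage 3: F_3 = 10^(5.78/10) = 3.784, G_3 = 10^(26.4/10) = 436.5
Friis cascade:
  F = 1.807 + (3.741 − 1)/0.5534 + (3.784 − 1)/0.1923 = 21.24
NF = 10 log₁₀(21.24) = 13.27 dB

13.27 dB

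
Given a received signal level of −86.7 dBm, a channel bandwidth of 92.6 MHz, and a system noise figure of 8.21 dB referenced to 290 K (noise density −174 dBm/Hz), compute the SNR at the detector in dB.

Noise floor: N = −174 + 10 log₁₀(B) + NF
10 log₁₀(9.26×10⁷) = 79.67 dB
N = −174 + 79.67 + 8.21 = −86.12 dBm
SNR = P_sig − N = −86.7 − (−86.12) = −0.58 dB → −0.6 dB

−0.6 dB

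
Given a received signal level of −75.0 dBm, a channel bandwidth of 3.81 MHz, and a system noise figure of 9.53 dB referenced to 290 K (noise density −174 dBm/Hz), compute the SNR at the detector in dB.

Noise floor: N = −174 + 10 log₁₀(B) + NF
10 log₁₀(3.81×10⁶) = 65.81 dB
N = −174 + 65.81 + 9.53 = −98.66 dBm
SNR = P_sig − N = −75.0 − (−98.66) = 23.66 dB → 23.7 dB

23.7 dB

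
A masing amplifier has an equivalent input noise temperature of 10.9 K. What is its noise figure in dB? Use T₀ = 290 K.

F = 1 + T_e/T₀ = 1 + 10.9/290 = 1.03759
NF = 10 log₁₀(1.03759) = 0.160 dB

0.160 dB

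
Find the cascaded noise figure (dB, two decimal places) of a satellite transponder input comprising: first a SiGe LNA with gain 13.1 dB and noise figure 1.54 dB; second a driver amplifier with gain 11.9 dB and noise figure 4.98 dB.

1.85 dB

Convert to linear (a loss of L dB is a gain of −L dB): F_i = 10^(NF_i/10), G_i = 10^(G_i,dB/10)
  Stage 1: F_1 = 10^(1.54/10) = 1.426, G_1 = 10^(13.1/10) = 20.42
  Stage 2: F_2 = 10^(4.98/10) = 3.148, G_2 = 10^(11.9/10) = 15.49
Friis cascade:
  F = 1.426 + (3.148 − 1)/20.42 = 1.531
NF = 10 log₁₀(1.531) = 1.85 dB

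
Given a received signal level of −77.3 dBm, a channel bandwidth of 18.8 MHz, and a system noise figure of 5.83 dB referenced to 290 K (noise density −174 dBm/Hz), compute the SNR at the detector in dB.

Noise floor: N = −174 + 10 log₁₀(B) + NF
10 log₁₀(1.88×10⁷) = 72.74 dB
N = −174 + 72.74 + 5.83 = −95.43 dBm
SNR = P_sig − N = −77.3 − (−95.43) = 18.13 dB → 18.1 dB

18.1 dB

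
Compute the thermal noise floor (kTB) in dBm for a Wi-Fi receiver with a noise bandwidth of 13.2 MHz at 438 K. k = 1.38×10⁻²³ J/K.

−101.0 dBm

P_n = kTB = 1.38×10⁻²³ × 438 × 1.32×10⁷ = 7.98×10⁻¹⁴ W
In dBm: 10 log₁₀(7.98×10⁻¹⁴ / 10⁻³) = −101.0 dBm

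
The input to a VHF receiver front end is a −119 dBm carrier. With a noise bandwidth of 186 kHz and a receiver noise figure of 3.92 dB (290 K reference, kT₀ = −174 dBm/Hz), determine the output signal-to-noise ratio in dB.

−1.6 dB

Noise floor: N = −174 + 10 log₁₀(B) + NF
10 log₁₀(1.86×10⁵) = 52.7 dB
N = −174 + 52.7 + 3.92 = −117.38 dBm
SNR = P_sig − N = −119 − (−117.38) = −1.62 dB → −1.6 dB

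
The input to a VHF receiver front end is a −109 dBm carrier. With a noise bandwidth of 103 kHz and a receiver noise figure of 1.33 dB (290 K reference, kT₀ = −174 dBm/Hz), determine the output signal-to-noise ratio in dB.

13.5 dB

Noise floor: N = −174 + 10 log₁₀(B) + NF
10 log₁₀(1.03×10⁵) = 50.13 dB
N = −174 + 50.13 + 1.33 = −122.54 dBm
SNR = P_sig − N = −109 − (−122.54) = 13.54 dB → 13.5 dB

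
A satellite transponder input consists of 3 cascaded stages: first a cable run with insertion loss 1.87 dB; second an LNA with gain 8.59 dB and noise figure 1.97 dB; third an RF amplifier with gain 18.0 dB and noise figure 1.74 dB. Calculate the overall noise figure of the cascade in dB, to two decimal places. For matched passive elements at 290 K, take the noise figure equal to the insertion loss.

Convert to linear (a loss of L dB is a gain of −L dB): F_i = 10^(NF_i/10), G_i = 10^(G_i,dB/10)
  Stage 1: F_1 = 10^(1.87/10) = 1.538, G_1 = 10^(−1.87/10) = 0.6501
  Stage 2: F_2 = 10^(1.97/10) = 1.574, G_2 = 10^(8.59/10) = 7.228
  Stage 3: F_3 = 10^(1.74/10) = 1.493, G_3 = 10^(18.0/10) = 63.10
Friis cascade:
  F = 1.538 + (1.574 − 1)/0.6501 + (1.493 − 1)/4.699 = 2.526
NF = 10 log₁₀(2.526) = 4.02 dB

4.02 dB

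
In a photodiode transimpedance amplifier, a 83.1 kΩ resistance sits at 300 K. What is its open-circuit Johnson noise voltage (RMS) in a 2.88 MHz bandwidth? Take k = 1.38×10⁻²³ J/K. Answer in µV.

63.0 µV

V_n = √(4kTRB)
4kTRB = 4 × 1.38×10⁻²³ × 300 × 8.31×10⁴ × 2.88×10⁶ = 3.96×10⁻⁹ V²
V_n = √(3.96×10⁻⁹) = 6.30×10⁻⁵ V = 63.0 µV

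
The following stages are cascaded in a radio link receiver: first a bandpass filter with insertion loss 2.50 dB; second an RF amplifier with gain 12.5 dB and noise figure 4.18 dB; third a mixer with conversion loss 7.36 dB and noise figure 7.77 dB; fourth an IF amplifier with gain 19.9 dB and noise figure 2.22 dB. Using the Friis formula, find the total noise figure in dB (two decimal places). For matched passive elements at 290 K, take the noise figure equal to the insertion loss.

Convert to linear (a loss of L dB is a gain of −L dB): F_i = 10^(NF_i/10), G_i = 10^(G_i,dB/10)
  Stage 1: F_1 = 10^(2.50/10) = 1.778, G_1 = 10^(−2.50/10) = 0.5623
  Stage 2: F_2 = 10^(4.18/10) = 2.618, G_2 = 10^(12.5/10) = 17.78
  Stage 3: F_3 = 10^(7.77/10) = 5.984, G_3 = 10^(−7.36/10) = 0.1837
  Stage 4: F_4 = 10^(2.22/10) = 1.667, G_4 = 10^(19.9/10) = 97.72
Friis cascade:
  F = 1.778 + (2.618 − 1)/0.5623 + (5.984 − 1)/10.00 + (1.667 − 1)/1.837 = 5.518
NF = 10 log₁₀(5.518) = 7.42 dB

7.42 dB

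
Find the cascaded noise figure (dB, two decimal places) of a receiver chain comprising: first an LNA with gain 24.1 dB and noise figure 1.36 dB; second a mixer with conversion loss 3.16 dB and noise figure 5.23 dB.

1.39 dB

Convert to linear (a loss of L dB is a gain of −L dB): F_i = 10^(NF_i/10), G_i = 10^(G_i,dB/10)
  Stage 1: F_1 = 10^(1.36/10) = 1.368, G_1 = 10^(24.1/10) = 257.0
  Stage 2: F_2 = 10^(5.23/10) = 3.334, G_2 = 10^(−3.16/10) = 0.4831
Friis cascade:
  F = 1.368 + (3.334 − 1)/257.0 = 1.377
NF = 10 log₁₀(1.377) = 1.39 dB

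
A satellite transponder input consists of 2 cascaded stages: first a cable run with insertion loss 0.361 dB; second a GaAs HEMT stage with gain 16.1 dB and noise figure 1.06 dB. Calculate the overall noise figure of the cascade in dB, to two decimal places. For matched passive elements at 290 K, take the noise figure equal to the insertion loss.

Convert to linear (a loss of L dB is a gain of −L dB): F_i = 10^(NF_i/10), G_i = 10^(G_i,dB/10)
  Stage 1: F_1 = 10^(0.361/10) = 1.087, G_1 = 10^(−0.361/10) = 0.9202
  Stage 2: F_2 = 10^(1.06/10) = 1.276, G_2 = 10^(16.1/10) = 40.74
Friis cascade:
  F = 1.087 + (1.276 − 1)/0.9202 = 1.387
NF = 10 log₁₀(1.387) = 1.42 dB

1.42 dB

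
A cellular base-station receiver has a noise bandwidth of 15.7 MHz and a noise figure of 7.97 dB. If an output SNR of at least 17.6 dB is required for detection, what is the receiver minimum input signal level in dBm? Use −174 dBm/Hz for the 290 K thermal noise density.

−76.5 dBm

Sensitivity = −174 + 10 log₁₀(B) + NF + SNR_min
= −174 + 71.96 + 7.97 + 17.6
= −76.47 dBm → −76.5 dBm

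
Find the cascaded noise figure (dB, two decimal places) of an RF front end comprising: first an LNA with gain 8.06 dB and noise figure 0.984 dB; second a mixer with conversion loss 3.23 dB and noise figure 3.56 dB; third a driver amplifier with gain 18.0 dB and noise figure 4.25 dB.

3.01 dB

Convert to linear (a loss of L dB is a gain of −L dB): F_i = 10^(NF_i/10), G_i = 10^(G_i,dB/10)
  Stage 1: F_1 = 10^(0.984/10) = 1.254, G_1 = 10^(8.06/10) = 6.397
  Stage 2: F_2 = 10^(3.56/10) = 2.270, G_2 = 10^(−3.23/10) = 0.4753
  Stage 3: F_3 = 10^(4.25/10) = 2.661, G_3 = 10^(18.0/10) = 63.10
Friis cascade:
  F = 1.254 + (2.270 − 1)/6.397 + (2.661 − 1)/3.041 = 1.999
NF = 10 log₁₀(1.999) = 3.01 dB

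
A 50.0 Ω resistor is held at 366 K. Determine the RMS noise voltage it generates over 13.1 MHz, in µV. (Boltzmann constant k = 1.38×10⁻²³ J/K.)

3.64 µV

V_n = √(4kTRB)
4kTRB = 4 × 1.38×10⁻²³ × 366 × 5.00×10¹ × 1.31×10⁷ = 1.32×10⁻¹¹ V²
V_n = √(1.32×10⁻¹¹) = 3.64×10⁻⁶ V = 3.64 µV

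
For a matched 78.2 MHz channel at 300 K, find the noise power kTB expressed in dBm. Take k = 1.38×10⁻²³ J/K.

−94.9 dBm

P_n = kTB = 1.38×10⁻²³ × 300 × 7.82×10⁷ = 3.24×10⁻¹³ W
In dBm: 10 log₁₀(3.24×10⁻¹³ / 10⁻³) = −94.9 dBm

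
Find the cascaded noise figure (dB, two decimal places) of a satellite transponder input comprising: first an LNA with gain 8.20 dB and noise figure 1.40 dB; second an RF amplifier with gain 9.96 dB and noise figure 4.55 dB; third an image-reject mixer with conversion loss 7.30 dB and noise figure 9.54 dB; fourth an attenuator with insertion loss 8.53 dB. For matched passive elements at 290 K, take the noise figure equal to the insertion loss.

Convert to linear (a loss of L dB is a gain of −L dB): F_i = 10^(NF_i/10), G_i = 10^(G_i,dB/10)
  Stage 1: F_1 = 10^(1.40/10) = 1.380, G_1 = 10^(8.20/10) = 6.607
  Stage 2: F_2 = 10^(4.55/10) = 2.851, G_2 = 10^(9.96/10) = 9.908
  Stage 3: F_3 = 10^(9.54/10) = 8.995, G_3 = 10^(−7.30/10) = 0.1862
  Stage 4: F_4 = 10^(8.53/10) = 7.129, G_4 = 10^(−8.53/10) = 0.1403
Friis cascade:
  F = 1.380 + (2.851 − 1)/6.607 + (8.995 − 1)/65.46 + (7.129 − 1)/12.19 = 2.285
NF = 10 log₁₀(2.285) = 3.59 dB

3.59 dB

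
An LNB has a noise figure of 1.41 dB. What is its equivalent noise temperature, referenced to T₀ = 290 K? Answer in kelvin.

F = 10^(1.41/10) = 1.38357
T_e = (F − 1)·T₀ = (1.38357 − 1) × 290 = 111 K

111 K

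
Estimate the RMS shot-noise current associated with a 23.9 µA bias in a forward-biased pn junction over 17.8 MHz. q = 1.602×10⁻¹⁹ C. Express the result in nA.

I_n = √(2qI·B)
2qI·B = 2 × 1.602×10⁻¹⁹ × 2.39×10⁻⁵ × 1.78×10⁷ = 1.36×10⁻¹⁶ A²
I_n = √(1.36×10⁻¹⁶) = 1.17×10⁻⁸ A = 11.7 nA

11.7 nA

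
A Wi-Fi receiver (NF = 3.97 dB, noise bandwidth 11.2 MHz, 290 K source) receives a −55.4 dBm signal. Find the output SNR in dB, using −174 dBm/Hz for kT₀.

44.1 dB

Noise floor: N = −174 + 10 log₁₀(B) + NF
10 log₁₀(1.12×10⁷) = 70.49 dB
N = −174 + 70.49 + 3.97 = −99.54 dBm
SNR = P_sig − N = −55.4 − (−99.54) = 44.14 dB → 44.1 dB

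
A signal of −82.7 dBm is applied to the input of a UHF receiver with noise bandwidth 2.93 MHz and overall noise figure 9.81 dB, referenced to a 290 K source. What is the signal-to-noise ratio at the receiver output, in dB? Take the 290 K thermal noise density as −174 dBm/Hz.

Noise floor: N = −174 + 10 log₁₀(B) + NF
10 log₁₀(2.93×10⁶) = 64.67 dB
N = −174 + 64.67 + 9.81 = −99.52 dBm
SNR = P_sig − N = −82.7 − (−99.52) = 16.82 dB → 16.8 dB

16.8 dB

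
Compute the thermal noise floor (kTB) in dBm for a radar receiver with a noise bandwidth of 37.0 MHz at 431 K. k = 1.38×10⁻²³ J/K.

−96.6 dBm

P_n = kTB = 1.38×10⁻²³ × 431 × 3.70×10⁷ = 2.20×10⁻¹³ W
In dBm: 10 log₁₀(2.20×10⁻¹³ / 10⁻³) = −96.6 dBm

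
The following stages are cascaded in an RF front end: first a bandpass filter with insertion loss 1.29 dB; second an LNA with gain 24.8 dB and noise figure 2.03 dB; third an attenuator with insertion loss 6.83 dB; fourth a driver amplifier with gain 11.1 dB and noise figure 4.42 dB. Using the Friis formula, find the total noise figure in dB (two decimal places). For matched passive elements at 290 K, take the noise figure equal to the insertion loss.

3.43 dB

Convert to linear (a loss of L dB is a gain of −L dB): F_i = 10^(NF_i/10), G_i = 10^(G_i,dB/10)
  Stage 1: F_1 = 10^(1.29/10) = 1.346, G_1 = 10^(−1.29/10) = 0.7430
  Stage 2: F_2 = 10^(2.03/10) = 1.596, G_2 = 10^(24.8/10) = 302.0
  Stage 3: F_3 = 10^(6.83/10) = 4.819, G_3 = 10^(−6.83/10) = 0.2075
  Stage 4: F_4 = 10^(4.42/10) = 2.767, G_4 = 10^(11.1/10) = 12.88
Friis cascade:
  F = 1.346 + (1.596 − 1)/0.7430 + (4.819 − 1)/224.4 + (2.767 − 1)/46.56 = 2.203
NF = 10 log₁₀(2.203) = 3.43 dB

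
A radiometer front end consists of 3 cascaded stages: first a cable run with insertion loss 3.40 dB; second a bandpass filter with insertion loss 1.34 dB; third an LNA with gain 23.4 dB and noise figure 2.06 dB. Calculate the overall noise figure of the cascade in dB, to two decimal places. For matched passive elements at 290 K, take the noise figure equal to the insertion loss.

Convert to linear (a loss of L dB is a gain of −L dB): F_i = 10^(NF_i/10), G_i = 10^(G_i,dB/10)
  Stage 1: F_1 = 10^(3.40/10) = 2.188, G_1 = 10^(−3.40/10) = 0.4571
  Stage 2: F_2 = 10^(1.34/10) = 1.361, G_2 = 10^(−1.34/10) = 0.7345
  Stage 3: F_3 = 10^(2.06/10) = 1.607, G_3 = 10^(23.4/10) = 218.8
Friis cascade:
  F = 2.188 + (1.361 − 1)/0.4571 + (1.607 − 1)/0.3357 = 4.786
NF = 10 log₁₀(4.786) = 6.80 dB

6.80 dB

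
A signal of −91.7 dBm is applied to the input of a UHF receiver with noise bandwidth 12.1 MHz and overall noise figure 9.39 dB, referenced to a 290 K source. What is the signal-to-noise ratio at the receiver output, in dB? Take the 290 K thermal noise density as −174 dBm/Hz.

Noise floor: N = −174 + 10 log₁₀(B) + NF
10 log₁₀(1.21×10⁷) = 70.83 dB
N = −174 + 70.83 + 9.39 = −93.78 dBm
SNR = P_sig − N = −91.7 − (−93.78) = 2.08 dB → 2.1 dB

2.1 dB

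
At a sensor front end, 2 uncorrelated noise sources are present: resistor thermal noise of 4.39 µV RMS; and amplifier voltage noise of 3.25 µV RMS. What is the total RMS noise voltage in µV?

Uncorrelated sources add in power (mean-square): V_tot = √(ΣV_i²)
V_tot = √[(4.39×10⁻⁶)² + (3.25×10⁻⁶)²] = 5.46×10⁻⁶ V = 5.46 µV

5.46 µV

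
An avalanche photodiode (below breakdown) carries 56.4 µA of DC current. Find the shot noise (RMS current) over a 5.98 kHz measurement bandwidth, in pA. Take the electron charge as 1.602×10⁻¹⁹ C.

329 pA

I_n = √(2qI·B)
2qI·B = 2 × 1.602×10⁻¹⁹ × 5.64×10⁻⁵ × 5.98×10³ = 1.08×10⁻¹⁹ A²
I_n = √(1.08×10⁻¹⁹) = 3.29×10⁻¹⁰ A = 329 pA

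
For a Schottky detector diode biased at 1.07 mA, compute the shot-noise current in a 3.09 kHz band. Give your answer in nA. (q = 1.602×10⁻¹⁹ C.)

I_n = √(2qI·B)
2qI·B = 2 × 1.602×10⁻¹⁹ × 1.07×10⁻³ × 3.09×10³ = 1.06×10⁻¹⁸ A²
I_n = √(1.06×10⁻¹⁸) = 1.03×10⁻⁹ A = 1.03 nA

1.03 nA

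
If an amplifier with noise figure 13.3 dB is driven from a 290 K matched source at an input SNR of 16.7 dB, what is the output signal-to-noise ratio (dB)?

By definition F = SNR_in/SNR_out, so in dB: SNR_out = SNR_in − NF
SNR_out = 16.7 − 13.3 = 3.4 dB

3.4 dB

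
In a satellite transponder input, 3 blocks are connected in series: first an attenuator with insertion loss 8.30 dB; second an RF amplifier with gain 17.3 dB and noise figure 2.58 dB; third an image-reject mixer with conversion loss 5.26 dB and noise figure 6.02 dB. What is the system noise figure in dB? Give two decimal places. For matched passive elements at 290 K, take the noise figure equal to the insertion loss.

11.01 dB

Convert to linear (a loss of L dB is a gain of −L dB): F_i = 10^(NF_i/10), G_i = 10^(G_i,dB/10)
  Stage 1: F_1 = 10^(8.30/10) = 6.761, G_1 = 10^(−8.30/10) = 0.1479
  Stage 2: F_2 = 10^(2.58/10) = 1.811, G_2 = 10^(17.3/10) = 53.70
  Stage 3: F_3 = 10^(6.02/10) = 3.999, G_3 = 10^(−5.26/10) = 0.2979
Friis cascade:
  F = 6.761 + (1.811 − 1)/0.1479 + (3.999 − 1)/7.943 = 12.62
NF = 10 log₁₀(12.62) = 11.01 dB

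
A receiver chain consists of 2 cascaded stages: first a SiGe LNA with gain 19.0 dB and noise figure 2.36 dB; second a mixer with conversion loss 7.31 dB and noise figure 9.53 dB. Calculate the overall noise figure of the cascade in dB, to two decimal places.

Convert to linear (a loss of L dB is a gain of −L dB): F_i = 10^(NF_i/10), G_i = 10^(G_i,dB/10)
  Stage 1: F_1 = 10^(2.36/10) = 1.722, G_1 = 10^(19.0/10) = 79.43
  Stage 2: F_2 = 10^(9.53/10) = 8.974, G_2 = 10^(−7.31/10) = 0.1858
Friis cascade:
  F = 1.722 + (8.974 − 1)/79.43 = 1.822
NF = 10 log₁₀(1.822) = 2.61 dB

2.61 dB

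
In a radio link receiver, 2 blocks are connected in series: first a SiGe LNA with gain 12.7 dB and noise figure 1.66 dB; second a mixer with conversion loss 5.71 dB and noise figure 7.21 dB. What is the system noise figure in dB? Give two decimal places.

Convert to linear (a loss of L dB is a gain of −L dB): F_i = 10^(NF_i/10), G_i = 10^(G_i,dB/10)
  Stage 1: F_1 = 10^(1.66/10) = 1.466, G_1 = 10^(12.7/10) = 18.62
  Stage 2: F_2 = 10^(7.21/10) = 5.260, G_2 = 10^(−5.71/10) = 0.2685
Friis cascade:
  F = 1.466 + (5.260 − 1)/18.62 = 1.694
NF = 10 log₁₀(1.694) = 2.29 dB

2.29 dB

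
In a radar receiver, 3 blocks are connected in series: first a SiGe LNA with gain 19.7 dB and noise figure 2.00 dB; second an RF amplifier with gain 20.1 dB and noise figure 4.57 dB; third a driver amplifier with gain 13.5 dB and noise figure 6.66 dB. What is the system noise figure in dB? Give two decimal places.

2.06 dB

Convert to linear (a loss of L dB is a gain of −L dB): F_i = 10^(NF_i/10), G_i = 10^(G_i,dB/10)
  Stage 1: F_1 = 10^(2.00/10) = 1.585, G_1 = 10^(19.7/10) = 93.33
  Stage 2: F_2 = 10^(4.57/10) = 2.864, G_2 = 10^(20.1/10) = 102.3
  Stage 3: F_3 = 10^(6.66/10) = 4.634, G_3 = 10^(13.5/10) = 22.39
Friis cascade:
  F = 1.585 + (2.864 − 1)/93.33 + (4.634 − 1)/9550 = 1.605
NF = 10 log₁₀(1.605) = 2.06 dB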